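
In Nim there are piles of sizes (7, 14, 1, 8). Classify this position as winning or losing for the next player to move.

Nim-sum: 7 ^ 14 ^ 1 ^ 8 = 0.
The nim-sum is 0, so this is a P-position: the player to move is in a losing position under optimal play.

Losing position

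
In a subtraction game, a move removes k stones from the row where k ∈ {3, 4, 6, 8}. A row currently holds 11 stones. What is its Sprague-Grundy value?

0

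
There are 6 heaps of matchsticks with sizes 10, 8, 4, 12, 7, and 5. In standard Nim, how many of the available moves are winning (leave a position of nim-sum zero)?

3

Write each in binary and XOR column by column:
  1010  (10)
  1000  (8)
  0100  (4)
  1100  (12)
  0111  (7)
  0101  (5)
  ----
  1000  (8)
The overall nim-sum is X = 8. A heap of size p has a winning move iff p XOR X < p (reduce it to p XOR X).
  10: 10 XOR 8 = 2 < 10 — winning move (to 2).
  8: 8 XOR 8 = 0 < 8 — winning move (to 0).
  4: 4 XOR 8 = 12 ≥ 4 — no move.
  12: 12 XOR 8 = 4 < 12 — winning move (to 4).
  7: 7 XOR 8 = 15 ≥ 7 — no move.
  5: 5 XOR 8 = 13 ≥ 5 — no move.
That gives 3 winning moves.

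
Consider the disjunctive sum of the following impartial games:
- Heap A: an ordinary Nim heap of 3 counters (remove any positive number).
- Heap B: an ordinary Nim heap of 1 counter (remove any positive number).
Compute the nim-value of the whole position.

Heap A is a plain Nim heap of size 3, so its Grundy value is 3.
Heap B is a plain Nim heap of size 1, so its Grundy value is 1.
By the Sprague-Grundy theorem, the Grundy value of a sum of independent games is the XOR of the component values.
Combined value = 3 ⊕ 1 = 2.

2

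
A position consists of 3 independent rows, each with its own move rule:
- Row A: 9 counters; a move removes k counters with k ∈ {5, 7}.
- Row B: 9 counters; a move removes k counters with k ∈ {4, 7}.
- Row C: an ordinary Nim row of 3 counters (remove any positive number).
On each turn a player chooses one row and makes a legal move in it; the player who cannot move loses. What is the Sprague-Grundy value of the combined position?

0

Grundy values for row A (subtraction set {5, 7}):
g(0) = mex{} = 0
g(1) = mex{} = 0
g(2) = mex{} = 0
g(3) = mex{} = 0
g(4) = mex{} = 0
g(5) = mex{0} = 1
g(6) = mex{0} = 1
g(7) = mex{0} = 1
g(8) = mex{0} = 1
g(9) = mex{0} = 1
So g(9) = 1.
Build the Grundy sequence for row B with g(k) = mex{g(k−s) : s ∈ {4, 7}, s ≤ k}:
k:     0  1  2  3  4  5  6  7  8  9
g(k):  0  0  0  0  1  1  1  1  2  2
So g(9) = 2.
Row C is a plain Nim row of size 3, so its Grundy value is 3.
By the Sprague-Grundy theorem, the Grundy value of a sum of independent games is the XOR of the component values.
Combined value = 1 ⊕ 2 ⊕ 3 = 0.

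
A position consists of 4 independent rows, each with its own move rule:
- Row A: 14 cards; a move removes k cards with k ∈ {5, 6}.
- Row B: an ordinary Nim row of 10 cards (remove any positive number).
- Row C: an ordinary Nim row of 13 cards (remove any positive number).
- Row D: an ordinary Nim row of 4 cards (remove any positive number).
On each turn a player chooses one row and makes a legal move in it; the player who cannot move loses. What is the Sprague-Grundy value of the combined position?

3

Build the Grundy sequence for row A with g(k) = mex{g(k−s) : s ∈ {5, 6}, s ≤ k}:
g(0) = mex{} = 0
g(1) = mex{} = 0
g(2) = mex{} = 0
g(3) = mex{} = 0
g(4) = mex{} = 0
g(5) = mex{0} = 1
g(6) = mex{0} = 1
g(7) = mex{0} = 1
g(8) = mex{0} = 1
g(9) = mex{0} = 1
g(10) = mex{0,1} = 2
g(11) = mex{1} = 0
g(12) = mex{1} = 0
g(13) = mex{1} = 0
g(14) = mex{1} = 0
So g(14) = 0.
Row B is a plain Nim row of size 10, so its Grundy value is 10.
Row C is a plain Nim row of size 13, so its Grundy value is 13.
Row D is a plain Nim row of size 4, so its Grundy value is 4.
By the Sprague-Grundy theorem, the Grundy value of a sum of independent games is the XOR of the component values.
Combined value = 0 ⊕ 10 ⊕ 13 ⊕ 4 = 3.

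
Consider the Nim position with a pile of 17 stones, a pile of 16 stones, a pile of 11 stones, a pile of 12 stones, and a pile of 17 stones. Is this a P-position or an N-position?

In binary:
  10001  (17)
  10000  (16)
  01011  (11)
  01100  (12)
  10001  (17)
  -----
  10111  (23)
The nim-sum is 23 ≠ 0, so this is an N-position: the player to move can win.

N-position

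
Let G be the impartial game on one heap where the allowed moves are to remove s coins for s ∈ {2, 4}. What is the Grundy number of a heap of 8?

1

Compute g(0), g(1), … for moves {2, 4}:
k:     0  1  2  3  4  5  6  7  8
g(k):  0  0  1  1  2  2  0  0  1
So g(8) = 1.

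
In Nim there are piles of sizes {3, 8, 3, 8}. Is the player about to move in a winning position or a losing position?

Losing position

Write each in binary and XOR column by column:
  0011  (3)
  1000  (8)
  0011  (3)
  1000  (8)
  ----
  0000  (0)
The nim-sum is 0, so this is a P-position: the player to move is in a losing position under optimal play.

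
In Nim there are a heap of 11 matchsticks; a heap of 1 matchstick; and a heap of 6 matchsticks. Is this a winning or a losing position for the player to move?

Winning position

Write each in binary and XOR column by column:
  1011  (11)
  0001  (1)
  0110  (6)
  ----
  1100  (12)
The nim-sum is 12 ≠ 0, so this is an N-position: the player to move can win.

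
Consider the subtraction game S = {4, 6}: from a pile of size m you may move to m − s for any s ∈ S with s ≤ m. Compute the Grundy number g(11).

Grundy values for subtraction set {4, 6}:
k:     0  1  2  3  4  5  6  7  8  9 10 11
g(k):  0  0  0  0  1  1  1  1  2  2  0  0
So g(11) = 0.

0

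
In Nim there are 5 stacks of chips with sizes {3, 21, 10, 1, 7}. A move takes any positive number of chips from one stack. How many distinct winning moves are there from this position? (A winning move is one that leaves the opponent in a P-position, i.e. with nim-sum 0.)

Bitwise XOR of the heap sizes:
  00011  (3)
  10101  (21)
  01010  (10)
  00001  (1)
  00111  (7)
  -----
  11010  (26)
The overall nim-sum is X = 26. A stack of size p has a winning move iff p XOR X < p (reduce it to p XOR X).
  3: 3 XOR 26 = 25 ≥ 3 — no move.
  21: 21 XOR 26 = 15 < 21 — winning move (to 15).
  10: 10 XOR 26 = 16 ≥ 10 — no move.
  1: 1 XOR 26 = 27 ≥ 1 — no move.
  7: 7 XOR 26 = 29 ≥ 7 — no move.
That gives 1 winning move.

1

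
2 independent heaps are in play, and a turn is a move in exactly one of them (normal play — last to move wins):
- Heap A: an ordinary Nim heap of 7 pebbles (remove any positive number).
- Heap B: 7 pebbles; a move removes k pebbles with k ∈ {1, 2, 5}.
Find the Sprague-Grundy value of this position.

6

Heap A is a plain Nim heap of size 7, so its Grundy value is 7.
Grundy values for heap B (subtraction set {1, 2, 5}):
g(0) = mex{} = 0
g(1) = mex{0} = 1
g(2) = mex{0,1} = 2
g(3) = mex{1,2} = 0
g(4) = mex{0,2} = 1
g(5) = mex{0,1} = 2
g(6) = mex{1,2} = 0
g(7) = mex{0,2} = 1
So g(7) = 1.
The value of a disjunctive sum is the nim-sum of the parts.
Combined value = 7 XOR 1 = 6.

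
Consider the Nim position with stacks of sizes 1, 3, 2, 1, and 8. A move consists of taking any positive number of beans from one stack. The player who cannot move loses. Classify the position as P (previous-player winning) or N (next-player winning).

Compute the nim-sum pairwise:
1 ⊕ 3 = 2
2 ⊕ 2 = 0
0 ⊕ 1 = 1
1 ⊕ 8 = 9
The nim-sum is 9 ≠ 0, so this is an N-position: the player to move can win.

N-position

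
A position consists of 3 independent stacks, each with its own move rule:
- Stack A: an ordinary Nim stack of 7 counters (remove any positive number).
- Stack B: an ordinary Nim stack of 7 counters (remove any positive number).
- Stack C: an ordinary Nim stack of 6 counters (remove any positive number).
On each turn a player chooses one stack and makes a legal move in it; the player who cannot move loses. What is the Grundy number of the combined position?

Stack A is a plain Nim stack of size 7, so its Grundy value is 7.
Stack B is a plain Nim stack of size 7, so its Grundy value is 7.
Stack C is a plain Nim stack of size 6, so its Grundy value is 6.
By the Sprague-Grundy theorem, the Grundy value of a sum of independent games is the XOR of the component values.
Combined value = 7 ⊕ 7 ⊕ 6 = 6.

6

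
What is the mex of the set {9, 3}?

0 is not in the set, so the mex is 0.

0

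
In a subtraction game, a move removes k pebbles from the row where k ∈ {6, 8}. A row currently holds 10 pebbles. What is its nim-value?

Compute g(0), g(1), … for moves {6, 8}:
g(0) = mex{} = 0
g(1) = mex{} = 0
g(2) = mex{} = 0
g(3) = mex{} = 0
g(4) = mex{} = 0
g(5) = mex{} = 0
g(6) = mex{0} = 1
g(7) = mex{0} = 1
g(8) = mex{0} = 1
g(9) = mex{0} = 1
g(10) = mex{0} = 1
So g(10) = 1.

1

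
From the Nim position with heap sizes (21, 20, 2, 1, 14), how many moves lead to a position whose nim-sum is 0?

In binary:
  10101  (21)
  10100  (20)
  00010  (2)
  00001  (1)
  01110  (14)
  -----
  01100  (12)
The overall nim-sum is X = 12. A heap of size p has a winning move iff p XOR X < p (reduce it to p XOR X).
  21: 21 XOR 12 = 25 ≥ 21 — no move.
  20: 20 XOR 12 = 24 ≥ 20 — no move.
  2: 2 XOR 12 = 14 ≥ 2 — no move.
  1: 1 XOR 12 = 13 ≥ 1 — no move.
  14: 14 XOR 12 = 2 < 14 — winning move (to 2).
That gives 1 winning move.

1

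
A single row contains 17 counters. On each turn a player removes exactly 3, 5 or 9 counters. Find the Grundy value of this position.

Grundy values for subtraction set {3, 5, 9}:
k:     0  1  2  3  4  5  6  7  8  9 10 11 12 13 14 15 16 17
g(k):  0  0  0  1  1  1  2  2  0  3  3  1  0  2  0  1  0  1
So g(17) = 1.

1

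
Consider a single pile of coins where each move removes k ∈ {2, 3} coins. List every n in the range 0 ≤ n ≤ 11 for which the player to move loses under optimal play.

0, 1, 5, 6, 10, 11

Grundy values for subtraction set {2, 3}:
g(0) = mex{} = 0
g(1) = mex{} = 0
g(2) = mex{0} = 1
g(3) = mex{0} = 1
g(4) = mex{0,1} = 2
g(5) = mex{1} = 0
g(6) = mex{1,2} = 0
g(7) = mex{0,2} = 1
g(8) = mex{0} = 1
g(9) = mex{0,1} = 2
g(10) = mex{1} = 0
g(11) = mex{1,2} = 0
The P-positions (g = 0) in 0..11 are 0, 1, 5, 6, 10, 11.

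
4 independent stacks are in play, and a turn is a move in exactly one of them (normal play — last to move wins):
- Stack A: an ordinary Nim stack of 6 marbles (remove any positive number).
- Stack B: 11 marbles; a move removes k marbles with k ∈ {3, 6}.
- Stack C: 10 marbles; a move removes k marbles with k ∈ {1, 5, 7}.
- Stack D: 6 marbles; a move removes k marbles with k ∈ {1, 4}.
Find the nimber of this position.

7

Stack A is a plain Nim stack of size 6, so its Grundy value is 6.
Grundy values for stack B (subtraction set {3, 6}):
k:     0  1  2  3  4  5  6  7  8  9 10 11
g(k):  0  0  0  1  1  1  2  2  2  0  0  0
So g(11) = 0.
Grundy values for stack C (subtraction set {1, 5, 7}):
k:     0  1  2  3  4  5  6  7  8  9 10
g(k):  0  1  0  1  0  1  0  1  0  1  0
So g(10) = 0.
Build the Grundy sequence for stack D with g(k) = mex{g(k−s) : s ∈ {1, 4}, s ≤ k}:
k:     0  1  2  3  4  5  6
g(k):  0  1  0  1  2  0  1
So g(6) = 1.
The value of a disjunctive sum is the nim-sum of the parts.
Combined value = 6 ⊕ 0 ⊕ 0 ⊕ 1 = 7.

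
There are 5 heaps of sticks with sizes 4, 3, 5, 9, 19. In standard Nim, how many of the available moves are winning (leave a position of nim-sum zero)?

1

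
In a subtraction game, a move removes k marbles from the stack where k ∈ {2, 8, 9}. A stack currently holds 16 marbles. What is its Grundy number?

0

Grundy values for subtraction set {2, 8, 9}:
k:     0  1  2  3  4  5  6  7  8  9 10 11 12 13 14 15 16
g(k):  0  0  1  1  0  0  1  1  2  2  3  0  2  1  3  0  0
So g(16) = 0.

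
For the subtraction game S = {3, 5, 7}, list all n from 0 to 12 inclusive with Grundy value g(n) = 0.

0, 1, 2, 10, 11, 12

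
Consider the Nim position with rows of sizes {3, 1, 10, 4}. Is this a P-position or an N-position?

N-position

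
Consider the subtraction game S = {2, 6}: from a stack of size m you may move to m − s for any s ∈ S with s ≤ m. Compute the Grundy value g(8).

0

Build the Grundy sequence with g(k) = mex{g(k−s) : s ∈ {2, 6}, s ≤ k}:
g(0) = mex{} = 0
g(1) = mex{} = 0
g(2) = mex{0} = 1
g(3) = mex{0} = 1
g(4) = mex{1} = 0
g(5) = mex{1} = 0
g(6) = mex{0} = 1
g(7) = mex{0} = 1
g(8) = mex{1} = 0
So g(8) = 0.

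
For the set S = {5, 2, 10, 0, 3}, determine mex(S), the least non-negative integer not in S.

0 is in the set but 1 is not, so the mex is 1.

1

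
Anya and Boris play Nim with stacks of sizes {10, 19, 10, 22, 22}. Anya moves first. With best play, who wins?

Anya wins

Bitwise XOR of the heap sizes:
  01010  (10)
  10011  (19)
  01010  (10)
  10110  (22)
  10110  (22)
  -----
  10011  (19)
The nim-sum is 19 ≠ 0, so this is an N-position: the player to move can win; Anya has a winning move.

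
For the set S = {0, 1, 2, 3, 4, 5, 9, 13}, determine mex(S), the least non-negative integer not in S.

The values 0, 1, 2, 3, 4, 5 are all present; 6 is the first non-negative integer missing from the set.

6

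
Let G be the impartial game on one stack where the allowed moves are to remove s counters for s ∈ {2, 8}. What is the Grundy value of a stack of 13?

Build the Grundy sequence with g(k) = mex{g(k−s) : s ∈ {2, 8}, s ≤ k}:
k:     0  1  2  3  4  5  6  7  8  9 10 11 12 13
g(k):  0  0  1  1  0  0  1  1  2  2  0  0  1  1
So g(13) = 1.

1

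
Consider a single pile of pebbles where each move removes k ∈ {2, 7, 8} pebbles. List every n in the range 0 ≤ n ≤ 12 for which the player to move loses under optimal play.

Compute g(0), g(1), … for moves {2, 7, 8}:
g(0) = mex{} = 0
g(1) = mex{} = 0
g(2) = mex{0} = 1
g(3) = mex{0} = 1
g(4) = mex{1} = 0
g(5) = mex{1} = 0
g(6) = mex{0} = 1
g(7) = mex{0} = 1
g(8) = mex{0,1} = 2
g(9) = mex{0,1} = 2
g(10) = mex{1,2} = 0
g(11) = mex{0,1,2} = 3
g(12) = mex{0} = 1
The P-positions (g = 0) in 0..12 are 0, 1, 4, 5, 10.

0, 1, 4, 5, 10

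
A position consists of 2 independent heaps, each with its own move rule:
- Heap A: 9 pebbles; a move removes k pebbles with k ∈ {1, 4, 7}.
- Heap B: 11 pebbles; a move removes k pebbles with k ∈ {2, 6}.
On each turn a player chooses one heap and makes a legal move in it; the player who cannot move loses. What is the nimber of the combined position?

0

Build the Grundy sequence for heap A with g(k) = mex{g(k−s) : s ∈ {1, 4, 7}, s ≤ k}:
g(0) = mex{} = 0
g(1) = mex{0} = 1
g(2) = mex{1} = 0
g(3) = mex{0} = 1
g(4) = mex{0,1} = 2
g(5) = mex{1,2} = 0
g(6) = mex{0} = 1
g(7) = mex{0,1} = 2
g(8) = mex{1,2} = 0
g(9) = mex{0} = 1
So g(9) = 1.
For heap B, compute g(0), g(1), … with moves {2, 6}:
k:     0  1  2  3  4  5  6  7  8  9 10 11
g(k):  0  0  1  1  0  0  1  1  0  0  1  1
So g(11) = 1.
By the Sprague-Grundy theorem, the Grundy value of a sum of independent games is the XOR of the component values.
Combined value = 1 ⊕ 1 = 0.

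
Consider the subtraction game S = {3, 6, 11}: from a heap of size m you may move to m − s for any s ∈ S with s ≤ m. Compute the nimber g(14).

0

Grundy values for subtraction set {3, 6, 11}:
k:     0  1  2  3  4  5  6  7  8  9 10 11 12 13 14
g(k):  0  0  0  1  1  1  2  2  2  0  0  3  1  1  0
So g(14) = 0.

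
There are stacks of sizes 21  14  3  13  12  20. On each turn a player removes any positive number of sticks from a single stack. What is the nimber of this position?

13

Nim-sum: 21 XOR 14 XOR 3 XOR 13 XOR 12 XOR 20 = 13.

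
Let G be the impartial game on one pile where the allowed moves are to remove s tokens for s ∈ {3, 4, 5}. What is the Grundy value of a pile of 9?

Build the Grundy sequence with g(k) = mex{g(k−s) : s ∈ {3, 4, 5}, s ≤ k}:
k:     0  1  2  3  4  5  6  7  8  9
g(k):  0  0  0  1  1  1  2  2  0  0
So g(9) = 0.

0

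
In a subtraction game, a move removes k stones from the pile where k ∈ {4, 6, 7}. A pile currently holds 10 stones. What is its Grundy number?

Compute g(0), g(1), … for moves {4, 6, 7}:
g(0) = mex{} = 0
g(1) = mex{} = 0
g(2) = mex{} = 0
g(3) = mex{} = 0
g(4) = mex{0} = 1
g(5) = mex{0} = 1
g(6) = mex{0} = 1
g(7) = mex{0} = 1
g(8) = mex{0,1} = 2
g(9) = mex{0,1} = 2
g(10) = mex{0,1} = 2
So g(10) = 2.

2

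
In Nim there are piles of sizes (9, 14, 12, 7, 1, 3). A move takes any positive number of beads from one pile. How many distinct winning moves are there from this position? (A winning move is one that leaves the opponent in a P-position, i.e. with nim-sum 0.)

3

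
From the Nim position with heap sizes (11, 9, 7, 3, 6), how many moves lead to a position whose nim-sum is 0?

0

Compute the nim-sum pairwise:
11 ^ 9 = 2
2 ^ 7 = 5
5 ^ 3 = 6
6 ^ 6 = 0
The nim-sum is already 0, so every move leaves a nonzero nim-sum — there are no winning moves.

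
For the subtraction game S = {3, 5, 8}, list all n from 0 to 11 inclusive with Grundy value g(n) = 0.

0, 1, 2, 11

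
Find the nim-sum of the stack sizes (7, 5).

2

Compute the nim-sum pairwise:
7 ⊕ 5 = 2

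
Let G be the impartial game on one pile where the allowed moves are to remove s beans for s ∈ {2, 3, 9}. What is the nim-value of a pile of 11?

Grundy values for subtraction set {2, 3, 9}:
g(0) = mex{} = 0
g(1) = mex{} = 0
g(2) = mex{0} = 1
g(3) = mex{0} = 1
g(4) = mex{0,1} = 2
g(5) = mex{1} = 0
g(6) = mex{1,2} = 0
g(7) = mex{0,2} = 1
g(8) = mex{0} = 1
g(9) = mex{0,1} = 2
g(10) = mex{0,1} = 2
g(11) = mex{1,2} = 0
So g(11) = 0.

0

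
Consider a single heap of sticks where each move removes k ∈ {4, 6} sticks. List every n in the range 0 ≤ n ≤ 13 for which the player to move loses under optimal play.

0, 1, 2, 3, 10, 11, 12, 13

Grundy values for subtraction set {4, 6}:
g(0) = mex{} = 0
g(1) = mex{} = 0
g(2) = mex{} = 0
g(3) = mex{} = 0
g(4) = mex{0} = 1
g(5) = mex{0} = 1
g(6) = mex{0} = 1
g(7) = mex{0} = 1
g(8) = mex{0,1} = 2
g(9) = mex{0,1} = 2
g(10) = mex{1} = 0
g(11) = mex{1} = 0
g(12) = mex{1,2} = 0
g(13) = mex{1,2} = 0
The P-positions (g = 0) in 0..13 are 0, 1, 2, 3, 10, 11, 12, 13.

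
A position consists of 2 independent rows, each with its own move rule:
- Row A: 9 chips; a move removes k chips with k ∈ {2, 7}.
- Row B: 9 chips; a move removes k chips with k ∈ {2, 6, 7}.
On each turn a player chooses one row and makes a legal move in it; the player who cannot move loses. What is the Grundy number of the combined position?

0

Build the Grundy sequence for row A with g(k) = mex{g(k−s) : s ∈ {2, 7}, s ≤ k}:
g(0) = mex{} = 0
g(1) = mex{} = 0
g(2) = mex{0} = 1
g(3) = mex{0} = 1
g(4) = mex{1} = 0
g(5) = mex{1} = 0
g(6) = mex{0} = 1
g(7) = mex{0} = 1
g(8) = mex{0,1} = 2
g(9) = mex{1} = 0
So g(9) = 0.
Grundy values for row B (subtraction set {2, 6, 7}):
k:     0  1  2  3  4  5  6  7  8  9
g(k):  0  0  1  1  0  0  1  1  2  0
So g(9) = 0.
By the Sprague-Grundy theorem, the Grundy value of a sum of independent games is the XOR of the component values.
Combined value = 0 XOR 0 = 0.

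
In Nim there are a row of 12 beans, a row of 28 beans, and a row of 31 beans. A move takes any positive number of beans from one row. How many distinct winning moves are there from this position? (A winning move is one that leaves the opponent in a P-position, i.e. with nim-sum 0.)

3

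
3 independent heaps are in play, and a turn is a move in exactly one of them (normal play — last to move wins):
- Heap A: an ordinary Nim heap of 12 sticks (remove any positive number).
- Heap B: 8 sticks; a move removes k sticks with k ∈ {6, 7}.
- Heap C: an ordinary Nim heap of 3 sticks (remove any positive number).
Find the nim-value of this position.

14

Heap A is a plain Nim heap of size 12, so its Grundy value is 12.
Build the Grundy sequence for heap B with g(k) = mex{g(k−s) : s ∈ {6, 7}, s ≤ k}:
k:     0  1  2  3  4  5  6  7  8
g(k):  0  0  0  0  0  0  1  1  1
So g(8) = 1.
Heap C is a plain Nim heap of size 3, so its Grundy value is 3.
The value of a disjunctive sum is the nim-sum of the parts.
Combined value = 12 ⊕ 1 ⊕ 3 = 14.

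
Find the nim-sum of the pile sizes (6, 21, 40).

59

Nim-sum: 6 ⊕ 21 ⊕ 40 = 59.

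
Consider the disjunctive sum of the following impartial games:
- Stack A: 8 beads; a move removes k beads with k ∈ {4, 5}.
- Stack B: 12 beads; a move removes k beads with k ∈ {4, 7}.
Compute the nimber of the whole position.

2

Grundy values for stack A (subtraction set {4, 5}):
k:     0  1  2  3  4  5  6  7  8
g(k):  0  0  0  0  1  1  1  1  2
So g(8) = 2.
For stack B, compute g(0), g(1), … with moves {4, 7}:
g(0) = mex{} = 0
g(1) = mex{} = 0
g(2) = mex{} = 0
g(3) = mex{} = 0
g(4) = mex{0} = 1
g(5) = mex{0} = 1
g(6) = mex{0} = 1
g(7) = mex{0} = 1
g(8) = mex{0,1} = 2
g(9) = mex{0,1} = 2
g(10) = mex{0,1} = 2
g(11) = mex{1} = 0
g(12) = mex{1,2} = 0
So g(12) = 0.
By the Sprague-Grundy theorem, the Grundy value of a sum of independent games is the XOR of the component values.
Combined value = 2 ⊕ 0 = 2.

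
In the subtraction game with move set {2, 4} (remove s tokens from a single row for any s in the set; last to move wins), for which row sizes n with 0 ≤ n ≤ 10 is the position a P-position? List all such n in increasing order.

0, 1, 6, 7

Compute g(0), g(1), … for moves {2, 4}:
k:     0  1  2  3  4  5  6  7  8  9 10
g(k):  0  0  1  1  2  2  0  0  1  1  2
The P-positions (g = 0) in 0..10 are 0, 1, 6, 7.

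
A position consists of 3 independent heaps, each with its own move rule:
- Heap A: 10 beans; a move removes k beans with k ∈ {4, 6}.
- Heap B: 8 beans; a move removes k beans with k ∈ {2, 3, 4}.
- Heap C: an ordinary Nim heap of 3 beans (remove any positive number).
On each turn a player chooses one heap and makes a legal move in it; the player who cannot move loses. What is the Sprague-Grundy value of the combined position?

2

For heap A, compute g(0), g(1), … with moves {4, 6}:
g(0) = mex{} = 0
g(1) = mex{} = 0
g(2) = mex{} = 0
g(3) = mex{} = 0
g(4) = mex{0} = 1
g(5) = mex{0} = 1
g(6) = mex{0} = 1
g(7) = mex{0} = 1
g(8) = mex{0,1} = 2
g(9) = mex{0,1} = 2
g(10) = mex{1} = 0
So g(10) = 0.
For heap B, compute g(0), g(1), … with moves {2, 3, 4}:
g(0) = mex{} = 0
g(1) = mex{} = 0
g(2) = mex{0} = 1
g(3) = mex{0} = 1
g(4) = mex{0,1} = 2
g(5) = mex{0,1} = 2
g(6) = mex{1,2} = 0
g(7) = mex{1,2} = 0
g(8) = mex{0,2} = 1
So g(8) = 1.
Heap C is a plain Nim heap of size 3, so its Grundy value is 3.
By the Sprague-Grundy theorem, the Grundy value of a sum of independent games is the XOR of the component values.
Combined value = 0 ⊕ 1 ⊕ 3 = 2.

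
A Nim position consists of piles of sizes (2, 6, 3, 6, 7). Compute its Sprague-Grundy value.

Write each in binary and XOR column by column:
  010  (2)
  110  (6)
  011  (3)
  110  (6)
  111  (7)
  ---
  110  (6)

6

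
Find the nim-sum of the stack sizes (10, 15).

5

Compute the nim-sum pairwise:
10 ⊕ 15 = 5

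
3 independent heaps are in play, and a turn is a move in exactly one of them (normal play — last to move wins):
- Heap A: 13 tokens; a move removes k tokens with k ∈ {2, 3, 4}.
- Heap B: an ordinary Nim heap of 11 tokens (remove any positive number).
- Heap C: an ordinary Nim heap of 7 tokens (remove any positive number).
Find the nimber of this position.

For heap A, compute g(0), g(1), … with moves {2, 3, 4}:
g(0) = mex{} = 0
g(1) = mex{} = 0
g(2) = mex{0} = 1
g(3) = mex{0} = 1
g(4) = mex{0,1} = 2
g(5) = mex{0,1} = 2
g(6) = mex{1,2} = 0
g(7) = mex{1,2} = 0
g(8) = mex{0,2} = 1
g(9) = mex{0,2} = 1
g(10) = mex{0,1} = 2
g(11) = mex{0,1} = 2
g(12) = mex{1,2} = 0
g(13) = mex{1,2} = 0
So g(13) = 0.
Heap B is a plain Nim heap of size 11, so its Grundy value is 11.
Heap C is a plain Nim heap of size 7, so its Grundy value is 7.
By the Sprague-Grundy theorem, the Grundy value of a sum of independent games is the XOR of the component values.
Combined value = 0 ⊕ 11 ⊕ 7 = 12.

12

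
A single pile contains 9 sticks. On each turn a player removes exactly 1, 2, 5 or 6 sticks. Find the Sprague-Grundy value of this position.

2

Compute g(0), g(1), … for moves {1, 2, 5, 6}:
g(0) = mex{} = 0
g(1) = mex{0} = 1
g(2) = mex{0,1} = 2
g(3) = mex{1,2} = 0
g(4) = mex{0,2} = 1
g(5) = mex{0,1} = 2
g(6) = mex{0,1,2} = 3
g(7) = mex{1,2,3} = 0
g(8) = mex{0,2,3} = 1
g(9) = mex{0,1} = 2
So g(9) = 2.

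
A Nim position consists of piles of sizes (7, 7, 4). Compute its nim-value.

Nim-sum: 7 ⊕ 7 ⊕ 4 = 4.

4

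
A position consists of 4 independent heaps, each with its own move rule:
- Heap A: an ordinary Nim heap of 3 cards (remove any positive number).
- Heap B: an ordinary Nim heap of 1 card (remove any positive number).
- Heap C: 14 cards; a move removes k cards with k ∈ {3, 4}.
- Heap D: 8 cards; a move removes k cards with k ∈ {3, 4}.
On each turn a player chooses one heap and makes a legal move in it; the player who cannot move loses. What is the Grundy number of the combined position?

Heap A is a plain Nim heap of size 3, so its Grundy value is 3.
Heap B is a plain Nim heap of size 1, so its Grundy value is 1.
Grundy values for heap C (subtraction set {3, 4}):
k:     0  1  2  3  4  5  6  7  8  9 10 11 12 13 14
g(k):  0  0  0  1  1  1  2  0  0  0  1  1  1  2  0
So g(14) = 0.
Grundy values for heap D (subtraction set {3, 4}):
g(0) = mex{} = 0
g(1) = mex{} = 0
g(2) = mex{} = 0
g(3) = mex{0} = 1
g(4) = mex{0} = 1
g(5) = mex{0} = 1
g(6) = mex{0,1} = 2
g(7) = mex{1} = 0
g(8) = mex{1} = 0
So g(8) = 0.
By the Sprague-Grundy theorem, the Grundy value of a sum of independent games is the XOR of the component values.
Combined value = 3 ⊕ 1 ⊕ 0 ⊕ 0 = 2.

2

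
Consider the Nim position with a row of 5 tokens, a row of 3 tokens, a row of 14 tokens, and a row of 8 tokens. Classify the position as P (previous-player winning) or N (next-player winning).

Bitwise XOR of the heap sizes:
  0101  (5)
  0011  (3)
  1110  (14)
  1000  (8)
  ----
  0000  (0)
The nim-sum is 0, so this is a P-position: the player to move is in a losing position under optimal play.

P-position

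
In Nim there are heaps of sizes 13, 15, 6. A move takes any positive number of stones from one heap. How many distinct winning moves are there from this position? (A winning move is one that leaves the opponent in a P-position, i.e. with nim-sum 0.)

3

Nim-sum: 13 XOR 15 XOR 6 = 4.
The overall nim-sum is X = 4. A heap of size p has a winning move iff p XOR X < p (reduce it to p XOR X).
  13: 13 XOR 4 = 9 < 13 — winning move (to 9).
  15: 15 XOR 4 = 11 < 15 — winning move (to 11).
  6: 6 XOR 4 = 2 < 6 — winning move (to 2).
That gives 3 winning moves.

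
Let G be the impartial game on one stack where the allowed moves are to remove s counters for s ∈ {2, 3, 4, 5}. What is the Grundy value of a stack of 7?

0

Grundy values for subtraction set {2, 3, 4, 5}:
k:     0  1  2  3  4  5  6  7
g(k):  0  0  1  1  2  2  3  0
So g(7) = 0.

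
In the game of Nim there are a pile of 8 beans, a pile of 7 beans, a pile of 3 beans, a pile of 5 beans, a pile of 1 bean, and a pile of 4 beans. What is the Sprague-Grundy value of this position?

12

Nim-sum: 8 ⊕ 7 ⊕ 3 ⊕ 5 ⊕ 1 ⊕ 4 = 12.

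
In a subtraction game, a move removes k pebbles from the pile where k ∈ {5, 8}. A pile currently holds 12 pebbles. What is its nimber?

2

Grundy values for subtraction set {5, 8}:
g(0) = mex{} = 0
g(1) = mex{} = 0
g(2) = mex{} = 0
g(3) = mex{} = 0
g(4) = mex{} = 0
g(5) = mex{0} = 1
g(6) = mex{0} = 1
g(7) = mex{0} = 1
g(8) = mex{0} = 1
g(9) = mex{0} = 1
g(10) = mex{0,1} = 2
g(11) = mex{0,1} = 2
g(12) = mex{0,1} = 2
So g(12) = 2.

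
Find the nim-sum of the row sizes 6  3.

5

Compute the nim-sum pairwise:
6 ⊕ 3 = 5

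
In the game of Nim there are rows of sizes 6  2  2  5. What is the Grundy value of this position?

Compute the nim-sum pairwise:
6 ^ 2 = 4
4 ^ 2 = 6
6 ^ 5 = 3

3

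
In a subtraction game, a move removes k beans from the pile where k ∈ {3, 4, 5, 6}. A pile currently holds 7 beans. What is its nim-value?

2

Compute g(0), g(1), … for moves {3, 4, 5, 6}:
k:     0  1  2  3  4  5  6  7
g(k):  0  0  0  1  1  1  2  2
So g(7) = 2.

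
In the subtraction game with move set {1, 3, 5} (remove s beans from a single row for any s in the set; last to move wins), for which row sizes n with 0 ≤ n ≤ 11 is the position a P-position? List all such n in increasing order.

0, 2, 4, 6, 8, 10

Build the Grundy sequence with g(k) = mex{g(k−s) : s ∈ {1, 3, 5}, s ≤ k}:
g(0) = mex{} = 0
g(1) = mex{0} = 1
g(2) = mex{1} = 0
g(3) = mex{0} = 1
g(4) = mex{1} = 0
g(5) = mex{0} = 1
g(6) = mex{1} = 0
g(7) = mex{0} = 1
g(8) = mex{1} = 0
g(9) = mex{0} = 1
g(10) = mex{1} = 0
g(11) = mex{0} = 1
The P-positions (g = 0) in 0..11 are 0, 2, 4, 6, 8, 10.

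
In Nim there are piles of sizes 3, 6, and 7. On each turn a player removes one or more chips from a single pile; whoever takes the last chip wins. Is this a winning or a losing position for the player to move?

Nim-sum: 3 XOR 6 XOR 7 = 2.
The nim-sum is 2 ≠ 0, so this is an N-position: the player to move can win.

Winning position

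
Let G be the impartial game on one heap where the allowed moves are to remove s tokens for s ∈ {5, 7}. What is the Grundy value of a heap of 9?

Grundy values for subtraction set {5, 7}:
g(0) = mex{} = 0
g(1) = mex{} = 0
g(2) = mex{} = 0
g(3) = mex{} = 0
g(4) = mex{} = 0
g(5) = mex{0} = 1
g(6) = mex{0} = 1
g(7) = mex{0} = 1
g(8) = mex{0} = 1
g(9) = mex{0} = 1
So g(9) = 1.

1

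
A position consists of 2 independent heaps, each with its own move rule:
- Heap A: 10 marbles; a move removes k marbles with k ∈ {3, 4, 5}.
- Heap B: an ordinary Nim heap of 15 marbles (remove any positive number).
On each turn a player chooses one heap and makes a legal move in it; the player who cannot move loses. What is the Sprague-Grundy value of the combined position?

For heap A, compute g(0), g(1), … with moves {3, 4, 5}:
k:     0  1  2  3  4  5  6  7  8  9 10
g(k):  0  0  0  1  1  1  2  2  0  0  0
So g(10) = 0.
Heap B is a plain Nim heap of size 15, so its Grundy value is 15.
By the Sprague-Grundy theorem, the Grundy value of a sum of independent games is the XOR of the component values.
Combined value = 0 ⊕ 15 = 15.

15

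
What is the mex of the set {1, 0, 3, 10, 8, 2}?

4

The values 0, 1, 2, 3 are all present; 4 is the first non-negative integer missing from the set.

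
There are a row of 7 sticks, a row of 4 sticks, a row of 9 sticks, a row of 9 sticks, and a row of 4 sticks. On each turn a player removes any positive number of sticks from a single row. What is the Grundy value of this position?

7

Compute the nim-sum pairwise:
7 ^ 4 = 3
3 ^ 9 = 10
10 ^ 9 = 3
3 ^ 4 = 7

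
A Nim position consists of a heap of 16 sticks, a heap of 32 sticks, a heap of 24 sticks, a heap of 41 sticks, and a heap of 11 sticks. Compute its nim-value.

10

Nim-sum: 16 ⊕ 32 ⊕ 24 ⊕ 41 ⊕ 11 = 10.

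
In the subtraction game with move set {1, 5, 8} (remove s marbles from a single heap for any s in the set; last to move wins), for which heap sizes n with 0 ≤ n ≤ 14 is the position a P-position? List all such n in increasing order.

0, 2, 4, 6, 13

Compute g(0), g(1), … for moves {1, 5, 8}:
k:     0  1  2  3  4  5  6  7  8  9 10 11 12 13 14
g(k):  0  1  0  1  0  1  0  1  2  3  2  3  2  0  1
The P-positions (g = 0) in 0..14 are 0, 2, 4, 6, 13.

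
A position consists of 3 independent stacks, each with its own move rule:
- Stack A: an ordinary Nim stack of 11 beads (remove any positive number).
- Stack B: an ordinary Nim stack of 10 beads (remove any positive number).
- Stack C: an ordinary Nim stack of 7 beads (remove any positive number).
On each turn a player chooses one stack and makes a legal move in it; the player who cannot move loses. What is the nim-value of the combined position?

Stack A is a plain Nim stack of size 11, so its Grundy value is 11.
Stack B is a plain Nim stack of size 10, so its Grundy value is 10.
Stack C is a plain Nim stack of size 7, so its Grundy value is 7.
The value of a disjunctive sum is the nim-sum of the parts.
Combined value = 11 XOR 10 XOR 7 = 6.

6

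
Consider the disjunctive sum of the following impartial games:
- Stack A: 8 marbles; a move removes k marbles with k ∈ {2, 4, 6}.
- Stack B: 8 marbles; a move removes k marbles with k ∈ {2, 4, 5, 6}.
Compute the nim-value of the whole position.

For stack A, compute g(0), g(1), … with moves {2, 4, 6}:
k:     0  1  2  3  4  5  6  7  8
g(k):  0  0  1  1  2  2  3  3  0
So g(8) = 0.
Grundy values for stack B (subtraction set {2, 4, 5, 6}):
k:     0  1  2  3  4  5  6  7  8
g(k):  0  0  1  1  2  2  3  3  0
So g(8) = 0.
The value of a disjunctive sum is the nim-sum of the parts.
Combined value = 0 XOR 0 = 0.

0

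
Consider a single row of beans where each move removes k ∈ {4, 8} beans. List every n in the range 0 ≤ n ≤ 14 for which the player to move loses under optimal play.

0, 1, 2, 3, 12, 13, 14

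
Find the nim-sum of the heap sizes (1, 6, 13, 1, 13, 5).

3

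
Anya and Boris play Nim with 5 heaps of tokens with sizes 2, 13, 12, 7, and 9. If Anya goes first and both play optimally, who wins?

Anya wins

Compute the nim-sum pairwise:
2 ⊕ 13 = 15
15 ⊕ 12 = 3
3 ⊕ 7 = 4
4 ⊕ 9 = 13
The nim-sum is 13 ≠ 0, so this is an N-position: the player to move can win; Anya has a winning move.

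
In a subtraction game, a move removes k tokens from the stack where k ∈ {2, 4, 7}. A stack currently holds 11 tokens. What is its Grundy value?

1

Grundy values for subtraction set {2, 4, 7}:
k:     0  1  2  3  4  5  6  7  8  9 10 11
g(k):  0  0  1  1  2  2  0  3  1  0  2  1
So g(11) = 1.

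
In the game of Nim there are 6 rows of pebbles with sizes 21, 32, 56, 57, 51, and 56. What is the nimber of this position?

63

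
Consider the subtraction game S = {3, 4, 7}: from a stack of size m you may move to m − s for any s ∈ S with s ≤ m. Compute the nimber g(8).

Build the Grundy sequence with g(k) = mex{g(k−s) : s ∈ {3, 4, 7}, s ≤ k}:
k:     0  1  2  3  4  5  6  7  8
g(k):  0  0  0  1  1  1  2  2  2
So g(8) = 2.

2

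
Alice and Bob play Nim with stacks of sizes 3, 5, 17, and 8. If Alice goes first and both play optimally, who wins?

Write each in binary and XOR column by column:
  00011  (3)
  00101  (5)
  10001  (17)
  01000  (8)
  -----
  11111  (31)
The nim-sum is 31 ≠ 0, so this is an N-position: the player to move can win; Alice has a winning move.

Alice wins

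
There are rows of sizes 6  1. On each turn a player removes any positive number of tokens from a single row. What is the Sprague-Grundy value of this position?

7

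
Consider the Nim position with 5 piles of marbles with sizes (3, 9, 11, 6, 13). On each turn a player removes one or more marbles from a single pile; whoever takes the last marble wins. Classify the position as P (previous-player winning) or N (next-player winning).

Write each in binary and XOR column by column:
  0011  (3)
  1001  (9)
  1011  (11)
  0110  (6)
  1101  (13)
  ----
  1010  (10)
The nim-sum is 10 ≠ 0, so this is an N-position: the player to move can win.

N-position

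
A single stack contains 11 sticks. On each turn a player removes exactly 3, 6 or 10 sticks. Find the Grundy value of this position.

Compute g(0), g(1), … for moves {3, 6, 10}:
k:     0  1  2  3  4  5  6  7  8  9 10 11
g(k):  0  0  0  1  1  1  2  2  2  0  3  3
So g(11) = 3.

3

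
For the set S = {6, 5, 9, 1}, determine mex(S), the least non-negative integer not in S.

0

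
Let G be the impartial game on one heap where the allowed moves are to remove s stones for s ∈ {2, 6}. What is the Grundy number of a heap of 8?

0

Compute g(0), g(1), … for moves {2, 6}:
k:     0  1  2  3  4  5  6  7  8
g(k):  0  0  1  1  0  0  1  1  0
So g(8) = 0.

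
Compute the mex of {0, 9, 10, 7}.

1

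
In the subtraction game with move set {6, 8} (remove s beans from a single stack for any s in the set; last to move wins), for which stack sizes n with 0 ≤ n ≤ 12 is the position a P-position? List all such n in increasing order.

Build the Grundy sequence with g(k) = mex{g(k−s) : s ∈ {6, 8}, s ≤ k}:
g(0) = mex{} = 0
g(1) = mex{} = 0
g(2) = mex{} = 0
g(3) = mex{} = 0
g(4) = mex{} = 0
g(5) = mex{} = 0
g(6) = mex{0} = 1
g(7) = mex{0} = 1
g(8) = mex{0} = 1
g(9) = mex{0} = 1
g(10) = mex{0} = 1
g(11) = mex{0} = 1
g(12) = mex{0,1} = 2
The P-positions (g = 0) in 0..12 are 0, 1, 2, 3, 4, 5.

0, 1, 2, 3, 4, 5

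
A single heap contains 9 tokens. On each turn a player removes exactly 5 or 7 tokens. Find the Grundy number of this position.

Grundy values for subtraction set {5, 7}:
k:     0  1  2  3  4  5  6  7  8  9
g(k):  0  0  0  0  0  1  1  1  1  1
So g(9) = 1.

1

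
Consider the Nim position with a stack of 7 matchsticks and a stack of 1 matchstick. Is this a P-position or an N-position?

N-position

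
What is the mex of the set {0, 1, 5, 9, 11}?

The values 0, 1 are all present; 2 is the first non-negative integer missing from the set.

2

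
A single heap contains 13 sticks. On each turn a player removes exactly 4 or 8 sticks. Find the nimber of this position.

Compute g(0), g(1), … for moves {4, 8}:
k:     0  1  2  3  4  5  6  7  8  9 10 11 12 13
g(k):  0  0  0  0  1  1  1  1  2  2  2  2  0  0
So g(13) = 0.

0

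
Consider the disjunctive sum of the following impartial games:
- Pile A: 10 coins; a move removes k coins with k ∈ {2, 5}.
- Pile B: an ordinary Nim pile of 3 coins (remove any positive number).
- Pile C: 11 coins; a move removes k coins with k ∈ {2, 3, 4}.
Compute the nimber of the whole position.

0

Build the Grundy sequence for pile A with g(k) = mex{g(k−s) : s ∈ {2, 5}, s ≤ k}:
g(0) = mex{} = 0
g(1) = mex{} = 0
g(2) = mex{0} = 1
g(3) = mex{0} = 1
g(4) = mex{1} = 0
g(5) = mex{0,1} = 2
g(6) = mex{0} = 1
g(7) = mex{1,2} = 0
g(8) = mex{1} = 0
g(9) = mex{0} = 1
g(10) = mex{0,2} = 1
So g(10) = 1.
Pile B is a plain Nim pile of size 3, so its Grundy value is 3.
For pile C, compute g(0), g(1), … with moves {2, 3, 4}:
g(0) = mex{} = 0
g(1) = mex{} = 0
g(2) = mex{0} = 1
g(3) = mex{0} = 1
g(4) = mex{0,1} = 2
g(5) = mex{0,1} = 2
g(6) = mex{1,2} = 0
g(7) = mex{1,2} = 0
g(8) = mex{0,2} = 1
g(9) = mex{0,2} = 1
g(10) = mex{0,1} = 2
g(11) = mex{0,1} = 2
So g(11) = 2.
The value of a disjunctive sum is the nim-sum of the parts.
Combined value = 1 ⊕ 3 ⊕ 2 = 0.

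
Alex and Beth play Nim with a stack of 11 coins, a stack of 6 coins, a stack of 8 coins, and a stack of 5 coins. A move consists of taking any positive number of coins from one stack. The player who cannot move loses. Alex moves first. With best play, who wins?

Nim-sum: 11 ^ 6 ^ 8 ^ 5 = 0.
The nim-sum is 0, so this is a P-position: the player to move is in a losing position under optimal play; Alex is about to move from it and so loses — Beth wins.

Beth wins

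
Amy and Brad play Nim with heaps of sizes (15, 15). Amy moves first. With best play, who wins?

Nim-sum: 15 ⊕ 15 = 0.
The nim-sum is 0, so this is a P-position: the player to move is in a losing position under optimal play; Amy is about to move from it and so loses — Brad wins.

Brad wins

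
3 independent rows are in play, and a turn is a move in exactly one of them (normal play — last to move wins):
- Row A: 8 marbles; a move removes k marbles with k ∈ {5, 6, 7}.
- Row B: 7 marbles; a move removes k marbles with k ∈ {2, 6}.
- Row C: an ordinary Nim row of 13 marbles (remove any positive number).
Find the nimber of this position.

Grundy values for row A (subtraction set {5, 6, 7}):
k:     0  1  2  3  4  5  6  7  8
g(k):  0  0  0  0  0  1  1  1  1
So g(8) = 1.
Grundy values for row B (subtraction set {2, 6}):
g(0) = mex{} = 0
g(1) = mex{} = 0
g(2) = mex{0} = 1
g(3) = mex{0} = 1
g(4) = mex{1} = 0
g(5) = mex{1} = 0
g(6) = mex{0} = 1
g(7) = mex{0} = 1
So g(7) = 1.
Row C is a plain Nim row of size 13, so its Grundy value is 13.
The value of a disjunctive sum is the nim-sum of the parts.
Combined value = 1 XOR 1 XOR 13 = 13.

13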